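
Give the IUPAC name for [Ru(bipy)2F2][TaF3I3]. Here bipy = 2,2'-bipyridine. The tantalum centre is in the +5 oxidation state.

Both ions are complex: the cation is named first with the plain metal name, the anion second with the -ate form; each ion's ligands are alphabetised independently.
Ta is given as +5; the anion's ligand charges sum to -6, so the complex anion is 1−.
A 1:1 salt means the cation carries the equal and opposite charge, 1+.
Cation: ligand charges sum to -2; for the ion to be 1+, Ru = +3.

bis(2,2'-bipyridine)difluororuthenium(III) trifluorotriiodotantalate(V)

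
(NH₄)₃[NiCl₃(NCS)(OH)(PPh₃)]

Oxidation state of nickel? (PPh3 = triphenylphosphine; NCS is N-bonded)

3 ammonium outside the brackets (+1 each) → the complex ion is 3−.
Ligand charges: 1×OH = -1; 3×Cl = -3; 1×PPh3 neutral; 1×NCS = -1; sum -5.
Ni + (-5) = 3− ⇒ Ni is +2.

+2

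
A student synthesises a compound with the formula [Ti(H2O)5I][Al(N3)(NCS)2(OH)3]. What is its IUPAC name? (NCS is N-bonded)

Both ions are complex: the cation is named first with the plain metal name, the anion second with the -ate form; each ion's ligands are alphabetised independently.
Aluminium is always +3 in its complexes; the anion's ligand charges sum to -6, so the complex anion is 3−.
A 1:1 salt means the cation carries the equal and opposite charge, 3+.
Cation: ligand charges sum to -1; for the ion to be 3+, Ti = +4.

pentaaquaiodotitanium(IV) azidotrihydroxodiisothiocyanatoaluminate(III)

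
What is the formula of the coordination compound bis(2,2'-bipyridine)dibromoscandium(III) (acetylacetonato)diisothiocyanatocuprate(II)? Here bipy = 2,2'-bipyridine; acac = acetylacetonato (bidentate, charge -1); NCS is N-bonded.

Cation [Sc…]: ligand charges -2, Sc(III) ⇒ ion charge 1+.
Anion [Cu…]: ligand charges -3, Cu(II) ⇒ ion charge 1−.

[Sc(bipy)2Br2][Cu(acac)(NCS)2]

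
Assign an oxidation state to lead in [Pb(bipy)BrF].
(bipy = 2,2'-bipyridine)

+2

No counter-ion: the bracketed complex is neutral.
Ligand charges: 1×F = -1; 1×bipy neutral; 1×Br = -1; sum -2.
Pb + (-2) = 0 ⇒ Pb is +2.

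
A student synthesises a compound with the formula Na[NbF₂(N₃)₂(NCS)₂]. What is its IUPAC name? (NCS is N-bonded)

The 1 sodium counter-ion carries a total charge of +1, so each complex ion is 1−.
Ligand charges: 2×isothiocyanato (-1 each), 2×fluoro (-1 each), 2×azido (-1 each); total -6. So Nb + (-6) = 1−, giving Nb = +5.
Ligands are named alphabetically: azido before fluoro before isothiocyanato.
The complex ion is anionic, so niobium takes the -ate form niobate(V).

sodium diazidodifluorodiisothiocyanatoniobate(V)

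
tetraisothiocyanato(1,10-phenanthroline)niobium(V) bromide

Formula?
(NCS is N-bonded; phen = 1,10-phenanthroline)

Ligands: 4 isothiocyanato (NCS, -1), 1 1,10-phenanthroline (phen, neutral). Ligand charge sum = -4.
With Nb in oxidation state +5, the complex ion is [Nb...]^1+.
Charge balance with bromide (-1) requires 1 complex ion per 1 bromide.

[Nb(NCS)4(phen)]Br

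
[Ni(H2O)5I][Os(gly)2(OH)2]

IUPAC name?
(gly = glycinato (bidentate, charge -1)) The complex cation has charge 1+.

pentaaquaiodonickel(II) bis(glycinato)dihydroxoosmate(III)

Both ions are complex: the cation is named first with the plain metal name, the anion second with the -ate form; each ion's ligands are alphabetised independently.
The complex cation is given as 1+; its ligand charges sum to -1, so Ni = +2.
A 1:1 salt means the anion carries the equal and opposite charge, 1−.
Anion: ligand charges sum to -4; for the ion to be 1−, Os = +3.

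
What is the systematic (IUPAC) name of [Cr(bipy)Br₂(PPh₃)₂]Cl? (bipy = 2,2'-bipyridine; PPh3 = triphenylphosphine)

The 1 chloride counter-ion carries a total charge of -1, so each complex ion is 1+.
Ligand charges: 1×2,2'-bipyridine (neutral), 2×triphenylphosphine (neutral), 2×bromo (-1 each); total -2. So Cr + (-2) = 1+, giving Cr = +3.
Ligands are named alphabetically: bipyridine before bromo before triphenylphosphine.

(2,2'-bipyridine)dibromobis(triphenylphosphine)chromium(III) chloride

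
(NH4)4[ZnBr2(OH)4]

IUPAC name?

ammonium dibromotetrahydroxozincate(II)

The 4 ammonium counter-ions carry a total charge of +4, so each complex ion is 4−.
Ligand charges: 4×hydroxo (-1 each), 2×bromo (-1 each); total -6. So Zn + (-6) = 4−, giving Zn = +2.
The complex ion is anionic, so zinc takes the -ate form zincate(II).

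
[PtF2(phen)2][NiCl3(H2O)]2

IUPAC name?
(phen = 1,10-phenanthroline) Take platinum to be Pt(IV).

Both ions are complex: the cation is named first with the plain metal name, the anion second with the -ate form; each ion's ligands are alphabetised independently.
Pt is given as +4; the cation's ligand charges sum to -2, so the complex cation is 2+.
With 2 anions per cation, each anion must be 2/2 = 1−.
Anion: ligand charges sum to -3; for the ion to be 1−, Ni = +2.

difluorobis(1,10-phenanthroline)platinum(IV) aquatrichloronickelate(II)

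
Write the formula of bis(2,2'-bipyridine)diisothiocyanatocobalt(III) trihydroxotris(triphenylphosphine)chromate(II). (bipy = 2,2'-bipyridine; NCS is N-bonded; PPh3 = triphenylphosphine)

Cation [Co…]: ligand charges -2, Co(III) ⇒ ion charge 1+.
Anion [Cr…]: ligand charges -3, Cr(II) ⇒ ion charge 1−.

[Co(bipy)2(NCS)2][Cr(OH)3(PPh3)3]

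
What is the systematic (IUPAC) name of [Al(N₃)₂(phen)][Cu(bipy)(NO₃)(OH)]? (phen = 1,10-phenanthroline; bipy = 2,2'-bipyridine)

diazido(1,10-phenanthroline)aluminium(III) (2,2'-bipyridine)hydroxonitratocuprate(I)

Both ions are complex: the cation is named first with the plain metal name, the anion second with the -ate form; each ion's ligands are alphabetised independently.
Aluminium is always +3 in its complexes; the cation's ligand charges sum to -2, so the complex cation is 1+.
A 1:1 salt means the anion carries the equal and opposite charge, 1−.
Anion: ligand charges sum to -2; for the ion to be 1−, Cu = +1.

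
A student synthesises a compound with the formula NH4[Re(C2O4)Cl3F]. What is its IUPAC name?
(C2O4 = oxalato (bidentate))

The 1 ammonium counter-ion carries a total charge of +1, so each complex ion is 1−.
Ligand charges: 1×fluoro (-1 each), 1×oxalato (-2 each), 3×chloro (-1 each); total -6. So Re + (-6) = 1−, giving Re = +5.
The complex ion is anionic, so rhenium takes the -ate form rhenate(V).

ammonium trichlorofluorooxalatorhenate(V)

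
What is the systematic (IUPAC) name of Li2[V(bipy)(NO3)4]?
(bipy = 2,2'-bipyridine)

lithium (2,2'-bipyridine)tetranitratovanadate(II)

The 2 lithium counter-ions carry a total charge of +2, so each complex ion is 2−.
Ligand charges: 1×2,2'-bipyridine (neutral), 4×nitrato (-1 each); total -4. So V + (-4) = 2−, giving V = +2.
Ligands are named alphabetically: bipyridine before nitrato.
The complex ion is anionic, so vanadium takes the -ate form vanadate(II).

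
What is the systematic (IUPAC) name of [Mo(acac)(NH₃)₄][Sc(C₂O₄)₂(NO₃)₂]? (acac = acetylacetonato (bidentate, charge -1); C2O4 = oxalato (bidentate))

Both ions are complex: the cation is named first with the plain metal name, the anion second with the -ate form; each ion's ligands are alphabetised independently.
Scandium is always +3 in its complexes; the anion's ligand charges sum to -6, so the complex anion is 3−.
A 1:1 salt means the cation carries the equal and opposite charge, 3+.
Cation: ligand charges sum to -1; for the ion to be 3+, Mo = +4.

(acetylacetonato)tetraamminemolybdenum(IV) dinitratodioxalatoscandate(III)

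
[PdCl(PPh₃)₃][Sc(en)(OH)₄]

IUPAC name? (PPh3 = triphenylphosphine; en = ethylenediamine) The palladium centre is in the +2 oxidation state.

chlorotris(triphenylphosphine)palladium(II) (ethylenediamine)tetrahydroxoscandate(III)

Pd is given as +2; the cation's ligand charges sum to -1, so the complex cation is 1+.
A 1:1 salt means the anion carries the equal and opposite charge, 1−.
Anion: ligand charges sum to -4; for the ion to be 1−, Sc = +3.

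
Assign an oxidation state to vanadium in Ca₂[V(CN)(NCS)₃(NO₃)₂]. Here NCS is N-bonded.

+2

2 calcium outside the brackets (+2 each) → the complex ion is 4−.
Ligand charges: 3×NCS = -3; 2×NO3 = -2; 1×CN = -1; sum -6.
V + (-6) = 4− ⇒ V is +2.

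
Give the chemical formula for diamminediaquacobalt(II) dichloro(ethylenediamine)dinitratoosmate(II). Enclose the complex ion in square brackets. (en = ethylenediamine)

[Co(H2O)2(NH3)2][OsCl2(en)(NO3)2]

Cation [Co…]: ligand charges 0, Co(II) ⇒ ion charge 2+.
Anion [Os…]: ligand charges -4, Os(II) ⇒ ion charge 2−.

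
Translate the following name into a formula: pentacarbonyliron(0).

[Fe(CO)5]

Ligands: 5 carbonyl (CO, neutral). Ligand charge sum = 0.
With Fe in oxidation state 0, the complex ion is [Fe...].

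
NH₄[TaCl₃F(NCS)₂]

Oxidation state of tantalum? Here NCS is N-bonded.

+5

1 ammonium outside the brackets (+1 each) → the complex ion is 1−.
Ligand charges: 3×Cl = -3; 1×F = -1; 2×NCS = -2; sum -6.
Ta + (-6) = 1− ⇒ Ta is +5.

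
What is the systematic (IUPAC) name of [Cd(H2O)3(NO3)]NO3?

The 1 nitrate counter-ion carries a total charge of -1, so each complex ion is 1+.
Ligand charges: 1×nitrato (-1 each), 3×aqua (neutral); total -1. So Cd + (-1) = 1+, giving Cd = +2.
Ligands are named alphabetically: aqua before nitrato.

triaquanitratocadmium(II) nitrate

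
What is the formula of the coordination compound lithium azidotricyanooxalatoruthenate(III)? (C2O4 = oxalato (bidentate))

Ligands: 1 oxalato (C2O4, -2), 1 azido (N3, -1), 3 cyano (CN, -1). Ligand charge sum = -6.
Charge balance with lithium (+1) requires 1 complex ion per 3 lithium.

Li3[Ru(C2O4)(CN)3(N3)]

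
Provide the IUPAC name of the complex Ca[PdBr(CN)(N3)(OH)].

The 1 calcium counter-ion carries a total charge of +2, so each complex ion is 2−.
Ligand charges: 1×cyano (-1 each), 1×bromo (-1 each), 1×azido (-1 each), 1×hydroxo (-1 each); total -4. So Pd + (-4) = 2−, giving Pd = +2.
The complex ion is anionic, so palladium takes the -ate form palladate(II).

calcium azidobromocyanohydroxopalladate(II)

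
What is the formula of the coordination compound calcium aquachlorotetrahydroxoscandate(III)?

Ligands: 4 hydroxo (OH, -1), 1 chloro (Cl, -1), 1 aqua (H2O, neutral). Ligand charge sum = -5.
Charge balance with calcium (+2) requires 1 complex ion per 1 calcium.

Ca[ScCl(H2O)(OH)4]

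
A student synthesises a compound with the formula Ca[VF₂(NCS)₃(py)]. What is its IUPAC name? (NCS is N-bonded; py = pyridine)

The 1 calcium counter-ion carries a total charge of +2, so each complex ion is 2−.
Ligand charges: 2×fluoro (-1 each), 3×isothiocyanato (-1 each), 1×pyridine (neutral); total -5. So V + (-5) = 2−, giving V = +3.
The complex ion is anionic, so vanadium takes the -ate form vanadate(III).

calcium difluorotriisothiocyanato(pyridine)vanadate(III)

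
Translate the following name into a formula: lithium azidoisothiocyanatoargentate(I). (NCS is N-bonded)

Li[Ag(N3)(NCS)]

Ligands: 1 azido (N3, -1), 1 isothiocyanato (NCS, -1). Ligand charge sum = -2.
With Ag in oxidation state +1, the complex ion is [Ag...]^1−.
Charge balance with lithium (+1) requires 1 complex ion per 1 lithium.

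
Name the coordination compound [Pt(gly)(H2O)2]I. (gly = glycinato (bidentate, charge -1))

The 1 iodide counter-ion carries a total charge of -1, so each complex ion is 1+.
Ligand charges: 1×glycinato (-1 each), 2×aqua (neutral); total -1. So Pt + (-1) = 1+, giving Pt = +2.
Ligands are named alphabetically: aqua before glycinato.

diaqua(glycinato)platinum(II) iodide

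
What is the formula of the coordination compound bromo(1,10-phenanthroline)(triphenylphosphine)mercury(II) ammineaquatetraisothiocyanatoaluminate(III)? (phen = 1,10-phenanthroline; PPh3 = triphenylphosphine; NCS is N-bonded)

Cation [Hg…]: ligand charges -1, Hg(II) ⇒ ion charge 1+.
Anion [Al…]: ligand charges -4, Al(III) ⇒ ion charge 1−.

[HgBr(phen)(PPh3)][Al(H2O)(NCS)4(NH3)]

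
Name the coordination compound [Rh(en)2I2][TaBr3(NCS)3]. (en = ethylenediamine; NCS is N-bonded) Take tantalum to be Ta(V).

Ta is given as +5; the anion's ligand charges sum to -6, so the complex anion is 1−.
A 1:1 salt means the cation carries the equal and opposite charge, 1+.
Cation: ligand charges sum to -2; for the ion to be 1+, Rh = +3.

bis(ethylenediamine)diiodorhodium(III) tribromotriisothiocyanatotantalate(V)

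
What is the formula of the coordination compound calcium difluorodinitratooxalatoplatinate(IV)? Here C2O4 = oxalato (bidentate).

Ca[Pt(C2O4)F2(NO3)2]

Ligands: 1 oxalato (C2O4, -2), 2 nitrato (NO3, -1), 2 fluoro (F, -1). Ligand charge sum = -6.
With Pt in oxidation state +4, the complex ion is [Pt...]^2−.
Charge balance with calcium (+2) requires 1 complex ion per 1 calcium.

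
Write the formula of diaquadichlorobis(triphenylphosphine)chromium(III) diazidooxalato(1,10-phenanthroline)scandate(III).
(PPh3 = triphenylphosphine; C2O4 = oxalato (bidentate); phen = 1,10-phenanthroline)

[CrCl2(H2O)2(PPh3)2][Sc(C2O4)(N3)2(phen)]

Cation [Cr…]: ligand charges -2, Cr(III) ⇒ ion charge 1+.
Anion [Sc…]: ligand charges -4, Sc(III) ⇒ ion charge 1−.
One 1+ cation balances one 1− anion.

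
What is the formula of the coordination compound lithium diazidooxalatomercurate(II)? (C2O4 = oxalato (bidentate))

Ligands: 2 azido (N3, -1), 1 oxalato (C2O4, -2). Ligand charge sum = -4.
With Hg in oxidation state +2, the complex ion is [Hg...]^2−.
Charge balance with lithium (+1) requires 1 complex ion per 2 lithium.

Li2[Hg(C2O4)(N3)2]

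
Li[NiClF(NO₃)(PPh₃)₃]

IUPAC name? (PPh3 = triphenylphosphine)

The 1 lithium counter-ion carries a total charge of +1, so each complex ion is 1−.
Ligand charges: 1×fluoro (-1 each), 1×nitrato (-1 each), 3×triphenylphosphine (neutral), 1×chloro (-1 each); total -3. So Ni + (-3) = 1−, giving Ni = +2.
Ligands are named alphabetically: chloro before fluoro before nitrato before triphenylphosphine.
The complex ion is anionic, so nickel takes the -ate form nickelate(II).

lithium chlorofluoronitratotris(triphenylphosphine)nickelate(II)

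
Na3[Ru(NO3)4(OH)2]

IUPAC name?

The 3 sodium counter-ions carry a total charge of +3, so each complex ion is 3−.
Ligand charges: 2×hydroxo (-1 each), 4×nitrato (-1 each); total -6. So Ru + (-6) = 3−, giving Ru = +3.
The complex ion is anionic, so ruthenium takes the -ate form ruthenate(III).

sodium dihydroxotetranitratoruthenate(III)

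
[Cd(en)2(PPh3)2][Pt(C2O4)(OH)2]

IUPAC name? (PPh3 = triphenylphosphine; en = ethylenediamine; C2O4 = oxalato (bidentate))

Both ions are complex: the cation is named first with the plain metal name, the anion second with the -ate form; each ion's ligands are alphabetised independently.
Cadmium is always +2 in its complexes; the cation's ligand charges sum to 0, so the complex cation is 2+.
A 1:1 salt means the anion carries the equal and opposite charge, 2−.
Anion: ligand charges sum to -4; for the ion to be 2−, Pt = +2.

bis(ethylenediamine)bis(triphenylphosphine)cadmium(II) dihydroxooxalatoplatinate(II)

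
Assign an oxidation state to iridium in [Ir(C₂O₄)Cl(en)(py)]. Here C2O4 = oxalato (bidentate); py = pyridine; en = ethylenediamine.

+3

No counter-ion: the bracketed complex is neutral.
Ligand charges: 1×Cl = -1; 1×C2O4 = -2; 1×py neutral; 1×en neutral; sum -3.
Ir + (-3) = 0 ⇒ Ir is +3.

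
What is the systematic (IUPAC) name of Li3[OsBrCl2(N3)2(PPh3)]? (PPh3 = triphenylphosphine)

The 3 lithium counter-ions carry a total charge of +3, so each complex ion is 3−.
Ligand charges: 1×bromo (-1 each), 1×triphenylphosphine (neutral), 2×azido (-1 each), 2×chloro (-1 each); total -5. So Os + (-5) = 3−, giving Os = +2.
Ligands are named alphabetically: azido before bromo before chloro before triphenylphosphine.
The complex ion is anionic, so osmium takes the -ate form osmate(II).

lithium diazidobromodichloro(triphenylphosphine)osmate(II)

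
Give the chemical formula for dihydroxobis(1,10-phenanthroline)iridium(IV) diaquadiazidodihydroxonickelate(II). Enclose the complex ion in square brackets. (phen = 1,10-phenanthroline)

[Ir(OH)2(phen)2][Ni(H2O)2(N3)2(OH)2]

Cation [Ir…]: ligand charges -2, Ir(IV) ⇒ ion charge 2+.
Anion [Ni…]: ligand charges -4, Ni(II) ⇒ ion charge 2−.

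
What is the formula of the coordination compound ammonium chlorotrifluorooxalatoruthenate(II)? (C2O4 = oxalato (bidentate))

Ligands: 1 chloro (Cl, -1), 1 oxalato (C2O4, -2), 3 fluoro (F, -1). Ligand charge sum = -6.
Charge balance with ammonium (+1) requires 1 complex ion per 4 ammonium.

(NH4)4[Ru(C2O4)ClF3]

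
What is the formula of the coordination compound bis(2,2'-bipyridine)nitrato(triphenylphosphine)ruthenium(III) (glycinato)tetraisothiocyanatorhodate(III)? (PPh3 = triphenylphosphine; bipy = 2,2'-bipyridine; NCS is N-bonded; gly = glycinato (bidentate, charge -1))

[Ru(bipy)2(NO3)(PPh3)][Rh(gly)(NCS)4]

Cation [Ru…]: ligand charges -1, Ru(III) ⇒ ion charge 2+.
Anion [Rh…]: ligand charges -5, Rh(III) ⇒ ion charge 2−.
One 2+ cation balances one 2− anion.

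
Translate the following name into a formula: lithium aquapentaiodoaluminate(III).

Ligands: 1 aqua (H2O, neutral), 5 iodo (I, -1). Ligand charge sum = -5.
Charge balance with lithium (+1) requires 1 complex ion per 2 lithium.

Li2[Al(H2O)I5]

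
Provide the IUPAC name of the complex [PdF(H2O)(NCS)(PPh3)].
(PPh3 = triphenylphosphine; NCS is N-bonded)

aquafluoroisothiocyanato(triphenylphosphine)palladium(II)

There is no counter-ion, so the complex is neutral overall.
Ligand charges: 1×fluoro (-1 each), 1×triphenylphosphine (neutral), 1×isothiocyanato (-1 each), 1×aqua (neutral); total -2. So Pd + (-2) = 0, giving Pd = +2.
Ligands are named alphabetically: aqua before fluoro before isothiocyanato before triphenylphosphine.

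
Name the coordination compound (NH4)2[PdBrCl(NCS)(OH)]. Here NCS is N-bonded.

ammonium bromochlorohydroxoisothiocyanatopalladate(II)

The 2 ammonium counter-ions carry a total charge of +2, so each complex ion is 2−.
Ligand charges: 1×isothiocyanato (-1 each), 1×bromo (-1 each), 1×hydroxo (-1 each), 1×chloro (-1 each); total -4. So Pd + (-4) = 2−, giving Pd = +2.
Ligands are named alphabetically: bromo before chloro before hydroxo before isothiocyanato.
The complex ion is anionic, so palladium takes the -ate form palladate(II).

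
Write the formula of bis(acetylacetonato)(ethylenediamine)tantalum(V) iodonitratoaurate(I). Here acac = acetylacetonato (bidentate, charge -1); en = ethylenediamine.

Cation [Ta…]: ligand charges -2, Ta(V) ⇒ ion charge 3+.
Anion [Au…]: ligand charges -2, Au(I) ⇒ ion charge 1−.

[Ta(acac)2(en)][AuI(NO3)]3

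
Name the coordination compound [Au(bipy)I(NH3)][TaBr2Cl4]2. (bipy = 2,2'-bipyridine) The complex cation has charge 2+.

ammine(2,2'-bipyridine)iodogold(III) dibromotetrachlorotantalate(V)

The complex cation is given as 2+; its ligand charges sum to -1, so Au = +3.
With 2 anions per cation, each anion must be 2/2 = 1−.
Anion: ligand charges sum to -6; for the ion to be 1−, Ta = +5.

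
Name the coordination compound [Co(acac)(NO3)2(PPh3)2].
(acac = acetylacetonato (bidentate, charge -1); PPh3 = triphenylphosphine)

(acetylacetonato)dinitratobis(triphenylphosphine)cobalt(III)

There is no counter-ion, so the complex is neutral overall.
Ligand charges: 2×nitrato (-1 each), 1×acetylacetonato (-1 each), 2×triphenylphosphine (neutral); total -3. So Co + (-3) = 0, giving Co = +3.
Ligands are named alphabetically: acetylacetonato before nitrato before triphenylphosphine.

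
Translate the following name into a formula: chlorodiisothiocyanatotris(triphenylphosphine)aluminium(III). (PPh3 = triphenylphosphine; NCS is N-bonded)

Ligands: 3 triphenylphosphine (PPh3, neutral), 2 isothiocyanato (NCS, -1), 1 chloro (Cl, -1). Ligand charge sum = -3.
With Al in oxidation state +3, the complex ion is [Al...].

[AlCl(NCS)2(PPh3)3]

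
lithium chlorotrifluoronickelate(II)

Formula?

Ligands: 1 chloro (Cl, -1), 3 fluoro (F, -1). Ligand charge sum = -4.
With Ni in oxidation state +2, the complex ion is [Ni...]^2−.
Charge balance with lithium (+1) requires 1 complex ion per 2 lithium.

Li2[NiClF3]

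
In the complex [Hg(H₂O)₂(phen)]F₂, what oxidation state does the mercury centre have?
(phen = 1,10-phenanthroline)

+2

2 fluoride outside the brackets (-1 each) → the complex ion is 2+.
Ligand charges: 1×phen neutral; 2×H2O neutral; sum 0.
Hg + (0) = 2+ ⇒ Hg is +2.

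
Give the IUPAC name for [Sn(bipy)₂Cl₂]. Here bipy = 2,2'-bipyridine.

There is no counter-ion, so the complex is neutral overall.
Ligand charges: 2×chloro (-1 each), 2×2,2'-bipyridine (neutral); total -2. So Sn + (-2) = 0, giving Sn = +2.
Ligands are named alphabetically: bipyridine before chloro.

bis(2,2'-bipyridine)dichlorotin(II)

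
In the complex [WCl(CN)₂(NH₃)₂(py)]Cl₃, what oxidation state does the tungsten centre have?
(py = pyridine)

+6

3 chloride outside the brackets (-1 each) → the complex ion is 3+.
Ligand charges: 1×py neutral; 2×NH3 neutral; 2×CN = -2; 1×Cl = -1; sum -3.
W + (-3) = 3+ ⇒ W is +6.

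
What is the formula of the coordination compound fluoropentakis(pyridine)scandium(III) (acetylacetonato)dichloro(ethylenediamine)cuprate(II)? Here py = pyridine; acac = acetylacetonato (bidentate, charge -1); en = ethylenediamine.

Cation [Sc…]: ligand charges -1, Sc(III) ⇒ ion charge 2+.
Anion [Cu…]: ligand charges -3, Cu(II) ⇒ ion charge 1−.

[ScF(py)5][Cu(acac)Cl2(en)]2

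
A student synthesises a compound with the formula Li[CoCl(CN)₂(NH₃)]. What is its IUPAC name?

The 1 lithium counter-ion carries a total charge of +1, so each complex ion is 1−.
Ligand charges: 1×ammine (neutral), 1×chloro (-1 each), 2×cyano (-1 each); total -3. So Co + (-3) = 1−, giving Co = +2.
The complex ion is anionic, so cobalt takes the -ate form cobaltate(II).

lithium amminechlorodicyanocobaltate(II)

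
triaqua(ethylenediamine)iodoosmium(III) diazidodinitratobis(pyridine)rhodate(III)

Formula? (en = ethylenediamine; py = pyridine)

Cation [Os…]: ligand charges -1, Os(III) ⇒ ion charge 2+.
Anion [Rh…]: ligand charges -4, Rh(III) ⇒ ion charge 1−.
One 2+ cation requires 2 of the 1− anion.

[Os(en)(H2O)3I][Rh(N3)2(NO3)2(py)2]2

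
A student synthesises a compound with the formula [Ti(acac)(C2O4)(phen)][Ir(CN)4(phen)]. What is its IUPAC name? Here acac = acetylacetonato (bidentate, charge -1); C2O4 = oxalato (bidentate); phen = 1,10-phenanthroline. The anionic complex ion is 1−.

The complex anion is given as 1−; its ligand charges sum to -4, so Ir = +3.
A 1:1 salt means the cation carries the equal and opposite charge, 1+.
Cation: ligand charges sum to -3; for the ion to be 1+, Ti = +4.

(acetylacetonato)oxalato(1,10-phenanthroline)titanium(IV) tetracyano(1,10-phenanthroline)iridate(III)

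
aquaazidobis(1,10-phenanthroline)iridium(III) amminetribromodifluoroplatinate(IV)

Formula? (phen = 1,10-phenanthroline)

Cation [Ir…]: ligand charges -1, Ir(III) ⇒ ion charge 2+.
Anion [Pt…]: ligand charges -5, Pt(IV) ⇒ ion charge 1−.
One 2+ cation requires 2 of the 1− anion.

[Ir(H2O)(N3)(phen)2][PtBr3F2(NH3)]2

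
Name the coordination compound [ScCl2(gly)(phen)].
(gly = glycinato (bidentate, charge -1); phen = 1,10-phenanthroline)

dichloro(glycinato)(1,10-phenanthroline)scandium(III)

There is no counter-ion, so the complex is neutral overall.
Ligand charges: 1×glycinato (-1 each), 2×chloro (-1 each), 1×1,10-phenanthroline (neutral); total -3. So Sc + (-3) = 0, giving Sc = +3.
Ligands are named alphabetically: chloro before glycinato before phenanthroline.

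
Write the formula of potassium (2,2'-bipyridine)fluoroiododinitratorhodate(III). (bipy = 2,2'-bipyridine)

Ligands: 1 iodo (I, -1), 1 2,2'-bipyridine (bipy, neutral), 2 nitrato (NO3, -1), 1 fluoro (F, -1). Ligand charge sum = -4.
Charge balance with potassium (+1) requires 1 complex ion per 1 potassium.

K[Rh(bipy)FI(NO3)2]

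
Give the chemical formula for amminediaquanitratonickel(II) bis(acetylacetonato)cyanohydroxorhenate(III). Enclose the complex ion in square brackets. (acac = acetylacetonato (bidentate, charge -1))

[Ni(H2O)2(NH3)(NO3)][Re(acac)2(CN)(OH)]

Cation [Ni…]: ligand charges -1, Ni(II) ⇒ ion charge 1+.
Anion [Re…]: ligand charges -4, Re(III) ⇒ ion charge 1−.
One 1+ cation balances one 1− anion.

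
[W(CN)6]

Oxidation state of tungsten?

+6

No counter-ion: the bracketed complex is neutral.
Ligand charges: 6×CN = -6; sum -6.
W + (-6) = 0 ⇒ W is +6.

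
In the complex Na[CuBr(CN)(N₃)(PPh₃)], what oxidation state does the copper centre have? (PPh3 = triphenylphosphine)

+2

1 sodium outside the brackets (+1 each) → the complex ion is 1−.
Ligand charges: 1×PPh3 neutral; 1×CN = -1; 1×N3 = -1; 1×Br = -1; sum -3.
Cu + (-3) = 1− ⇒ Cu is +2.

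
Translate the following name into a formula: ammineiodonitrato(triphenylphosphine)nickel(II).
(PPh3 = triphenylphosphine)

[NiI(NH3)(NO3)(PPh3)]

Ligands: 1 nitrato (NO3, -1), 1 iodo (I, -1), 1 triphenylphosphine (PPh3, neutral), 1 ammine (NH3, neutral). Ligand charge sum = -2.
With Ni in oxidation state +2, the complex ion is [Ni...].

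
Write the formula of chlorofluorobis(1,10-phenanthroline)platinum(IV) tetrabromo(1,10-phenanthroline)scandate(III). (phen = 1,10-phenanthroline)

Cation [Pt…]: ligand charges -2, Pt(IV) ⇒ ion charge 2+.
Anion [Sc…]: ligand charges -4, Sc(III) ⇒ ion charge 1−.

[PtClF(phen)2][ScBr4(phen)]2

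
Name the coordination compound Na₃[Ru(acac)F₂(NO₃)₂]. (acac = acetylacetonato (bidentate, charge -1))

sodium (acetylacetonato)difluorodinitratoruthenate(II)

The 3 sodium counter-ions carry a total charge of +3, so each complex ion is 3−.
Ligand charges: 2×fluoro (-1 each), 2×nitrato (-1 each), 1×acetylacetonato (-1 each); total -5. So Ru + (-5) = 3−, giving Ru = +2.
Ligands are named alphabetically: acetylacetonato before fluoro before nitrato.
The complex ion is anionic, so ruthenium takes the -ate form ruthenate(II).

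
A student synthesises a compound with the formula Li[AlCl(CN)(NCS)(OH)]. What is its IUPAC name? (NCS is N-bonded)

The 1 lithium counter-ion carries a total charge of +1, so each complex ion is 1−.
Ligand charges: 1×isothiocyanato (-1 each), 1×cyano (-1 each), 1×chloro (-1 each), 1×hydroxo (-1 each); total -4. So Al + (-4) = 1−, giving Al = +3.
Ligands are named alphabetically: chloro before cyano before hydroxo before isothiocyanato.
The complex ion is anionic, so aluminium takes the -ate form aluminate(III).

lithium chlorocyanohydroxoisothiocyanatoaluminate(III)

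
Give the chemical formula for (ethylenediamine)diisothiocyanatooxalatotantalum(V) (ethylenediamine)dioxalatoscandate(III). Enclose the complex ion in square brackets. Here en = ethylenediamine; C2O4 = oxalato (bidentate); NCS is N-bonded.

[Ta(C2O4)(en)(NCS)2][Sc(C2O4)2(en)]

Cation [Ta…]: ligand charges -4, Ta(V) ⇒ ion charge 1+.
Anion [Sc…]: ligand charges -4, Sc(III) ⇒ ion charge 1−.
One 1+ cation balances one 1− anion.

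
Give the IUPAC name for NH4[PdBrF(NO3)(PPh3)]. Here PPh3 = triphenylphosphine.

The 1 ammonium counter-ion carries a total charge of +1, so each complex ion is 1−.
Ligand charges: 1×nitrato (-1 each), 1×triphenylphosphine (neutral), 1×fluoro (-1 each), 1×bromo (-1 each); total -3. So Pd + (-3) = 1−, giving Pd = +2.
The complex ion is anionic, so palladium takes the -ate form palladate(II).

ammonium bromofluoronitrato(triphenylphosphine)palladate(II)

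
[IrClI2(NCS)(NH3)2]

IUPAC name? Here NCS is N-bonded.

There is no counter-ion, so the complex is neutral overall.
Ligand charges: 2×ammine (neutral), 2×iodo (-1 each), 1×chloro (-1 each), 1×isothiocyanato (-1 each); total -4. So Ir + (-4) = 0, giving Ir = +4.
Ligands are named alphabetically: ammine before chloro before iodo before isothiocyanato.

diamminechlorodiiodoisothiocyanatoiridium(IV)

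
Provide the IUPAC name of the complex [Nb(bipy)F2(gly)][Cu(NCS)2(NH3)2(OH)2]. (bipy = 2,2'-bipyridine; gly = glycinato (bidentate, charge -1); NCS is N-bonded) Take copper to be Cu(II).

Both ions are complex: the cation is named first with the plain metal name, the anion second with the -ate form; each ion's ligands are alphabetised independently.
Cu is given as +2; the anion's ligand charges sum to -4, so the complex anion is 2−.
A 1:1 salt means the cation carries the equal and opposite charge, 2+.
Cation: ligand charges sum to -3; for the ion to be 2+, Nb = +5.

(2,2'-bipyridine)difluoro(glycinato)niobium(V) diamminedihydroxodiisothiocyanatocuprate(II)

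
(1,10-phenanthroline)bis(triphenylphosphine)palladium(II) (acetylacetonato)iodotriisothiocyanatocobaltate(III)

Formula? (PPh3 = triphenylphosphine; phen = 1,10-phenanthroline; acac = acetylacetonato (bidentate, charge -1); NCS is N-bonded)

Cation [Pd…]: ligand charges 0, Pd(II) ⇒ ion charge 2+.
Anion [Co…]: ligand charges -5, Co(III) ⇒ ion charge 2−.
One 2+ cation balances one 2− anion.

[Pd(phen)(PPh3)2][Co(acac)I(NCS)3]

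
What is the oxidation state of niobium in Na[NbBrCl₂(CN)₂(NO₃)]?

+5

1 sodium outside the brackets (+1 each) → the complex ion is 1−.
Ligand charges: 2×CN = -2; 1×Br = -1; 1×NO3 = -1; 2×Cl = -2; sum -6.
Nb + (-6) = 1− ⇒ Nb is +5.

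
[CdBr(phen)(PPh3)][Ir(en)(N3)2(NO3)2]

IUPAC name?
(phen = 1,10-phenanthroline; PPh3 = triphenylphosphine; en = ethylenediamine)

Both ions are complex: the cation is named first with the plain metal name, the anion second with the -ate form; each ion's ligands are alphabetised independently.
Cadmium is always +2 in its complexes; the cation's ligand charges sum to -1, so the complex cation is 1+.
A 1:1 salt means the anion carries the equal and opposite charge, 1−.
Anion: ligand charges sum to -4; for the ion to be 1−, Ir = +3.

bromo(1,10-phenanthroline)(triphenylphosphine)cadmium(II) diazido(ethylenediamine)dinitratoiridate(III)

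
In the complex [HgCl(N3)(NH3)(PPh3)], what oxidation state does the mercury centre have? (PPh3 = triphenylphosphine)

No counter-ion: the bracketed complex is neutral.
Ligand charges: 1×N3 = -1; 1×NH3 neutral; 1×PPh3 neutral; 1×Cl = -1; sum -2.
Hg + (-2) = 0 ⇒ Hg is +2.

+2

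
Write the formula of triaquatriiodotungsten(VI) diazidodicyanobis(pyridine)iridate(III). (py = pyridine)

Cation [W…]: ligand charges -3, W(VI) ⇒ ion charge 3+.
Anion [Ir…]: ligand charges -4, Ir(III) ⇒ ion charge 1−.

[W(H2O)3I3][Ir(CN)2(N3)2(py)2]3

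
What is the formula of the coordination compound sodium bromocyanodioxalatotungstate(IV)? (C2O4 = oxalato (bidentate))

Ligands: 2 oxalato (C2O4, -2), 1 bromo (Br, -1), 1 cyano (CN, -1). Ligand charge sum = -6.
With W in oxidation state +4, the complex ion is [W...]^2−.
Charge balance with sodium (+1) requires 1 complex ion per 2 sodium.

Na2[WBr(C2O4)2(CN)]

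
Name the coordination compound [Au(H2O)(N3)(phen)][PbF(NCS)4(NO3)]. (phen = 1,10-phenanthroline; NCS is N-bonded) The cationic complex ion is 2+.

Both ions are complex: the cation is named first with the plain metal name, the anion second with the -ate form; each ion's ligands are alphabetised independently.
The complex cation is given as 2+; its ligand charges sum to -1, so Au = +3.
A 1:1 salt means the anion carries the equal and opposite charge, 2−.
Anion: ligand charges sum to -6; for the ion to be 2−, Pb = +4.

aquaazido(1,10-phenanthroline)gold(III) fluorotetraisothiocyanatonitratoplumbate(IV)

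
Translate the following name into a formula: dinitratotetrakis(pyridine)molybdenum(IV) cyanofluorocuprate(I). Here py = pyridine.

Cation [Mo…]: ligand charges -2, Mo(IV) ⇒ ion charge 2+.
Anion [Cu…]: ligand charges -2, Cu(I) ⇒ ion charge 1−.

[Mo(NO3)2(py)4][Cu(CN)F]2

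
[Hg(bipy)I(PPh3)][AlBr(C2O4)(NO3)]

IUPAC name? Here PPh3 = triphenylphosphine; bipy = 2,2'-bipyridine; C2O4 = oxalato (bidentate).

Both ions are complex: the cation is named first with the plain metal name, the anion second with the -ate form; each ion's ligands are alphabetised independently.
Aluminium is always +3 in its complexes; the anion's ligand charges sum to -4, so the complex anion is 1−.
A 1:1 salt means the cation carries the equal and opposite charge, 1+.
Cation: ligand charges sum to -1; for the ion to be 1+, Hg = +2.

(2,2'-bipyridine)iodo(triphenylphosphine)mercury(II) bromonitratooxalatoaluminate(III)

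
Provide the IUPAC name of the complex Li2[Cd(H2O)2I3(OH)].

lithium diaquahydroxotriiodocadmate(II)

The 2 lithium counter-ions carry a total charge of +2, so each complex ion is 2−.
Ligand charges: 3×iodo (-1 each), 1×hydroxo (-1 each), 2×aqua (neutral); total -4. So Cd + (-4) = 2−, giving Cd = +2.
Ligands are named alphabetically: aqua before hydroxo before iodo.
The complex ion is anionic, so cadmium takes the -ate form cadmate(II).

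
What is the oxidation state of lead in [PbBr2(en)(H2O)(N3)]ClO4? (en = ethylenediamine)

1 perchlorate outside the brackets (-1 each) → the complex ion is 1+.
Ligand charges: 1×N3 = -1; 2×Br = -2; 1×H2O neutral; 1×en neutral; sum -3.
Pb + (-3) = 1+ ⇒ Pb is +4.

+4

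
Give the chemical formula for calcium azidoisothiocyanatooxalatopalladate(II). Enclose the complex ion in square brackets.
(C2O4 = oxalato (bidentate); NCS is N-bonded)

Ligands: 1 oxalato (C2O4, -2), 1 isothiocyanato (NCS, -1), 1 azido (N3, -1). Ligand charge sum = -4.
Charge balance with calcium (+2) requires 1 complex ion per 1 calcium.

Ca[Pd(C2O4)(N3)(NCS)]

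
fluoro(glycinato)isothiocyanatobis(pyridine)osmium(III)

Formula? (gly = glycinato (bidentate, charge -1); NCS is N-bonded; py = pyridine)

[OsF(gly)(NCS)(py)2]

Ligands: 1 fluoro (F, -1), 1 glycinato (gly, -1), 1 isothiocyanato (NCS, -1), 2 pyridine (py, neutral). Ligand charge sum = -3.
With Os in oxidation state +3, the complex ion is [Os...].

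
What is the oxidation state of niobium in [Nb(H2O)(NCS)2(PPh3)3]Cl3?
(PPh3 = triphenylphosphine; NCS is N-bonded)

+5

3 chloride outside the brackets (-1 each) → the complex ion is 3+.
Ligand charges: 3×PPh3 neutral; 2×NCS = -2; 1×H2O neutral; sum -2.
Nb + (-2) = 3+ ⇒ Nb is +5.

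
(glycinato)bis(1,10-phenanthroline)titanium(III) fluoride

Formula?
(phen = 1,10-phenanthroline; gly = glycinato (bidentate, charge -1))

Ligands: 2 1,10-phenanthroline (phen, neutral), 1 glycinato (gly, -1). Ligand charge sum = -1.
With Ti in oxidation state +3, the complex ion is [Ti...]^2+.
Charge balance with fluoride (-1) requires 1 complex ion per 2 fluoride.

[Ti(gly)(phen)2]F2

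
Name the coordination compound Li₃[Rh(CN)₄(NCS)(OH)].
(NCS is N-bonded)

The 3 lithium counter-ions carry a total charge of +3, so each complex ion is 3−.
Ligand charges: 4×cyano (-1 each), 1×isothiocyanato (-1 each), 1×hydroxo (-1 each); total -6. So Rh + (-6) = 3−, giving Rh = +3.
Ligands are named alphabetically: cyano before hydroxo before isothiocyanato.
The complex ion is anionic, so rhodium takes the -ate form rhodate(III).

lithium tetracyanohydroxoisothiocyanatorhodate(III)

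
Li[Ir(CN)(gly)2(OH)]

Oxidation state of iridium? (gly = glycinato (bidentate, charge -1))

1 lithium outside the brackets (+1 each) → the complex ion is 1−.
Ligand charges: 1×OH = -1; 1×CN = -1; 2×gly = -2; sum -4.
Ir + (-4) = 1− ⇒ Ir is +3.

+3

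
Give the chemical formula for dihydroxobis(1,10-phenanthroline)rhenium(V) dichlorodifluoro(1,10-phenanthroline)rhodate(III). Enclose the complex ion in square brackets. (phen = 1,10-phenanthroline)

Cation [Re…]: ligand charges -2, Re(V) ⇒ ion charge 3+.
Anion [Rh…]: ligand charges -4, Rh(III) ⇒ ion charge 1−.

[Re(OH)2(phen)2][RhCl2F2(phen)]3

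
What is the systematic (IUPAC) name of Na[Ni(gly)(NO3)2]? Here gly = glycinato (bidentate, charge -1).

sodium (glycinato)dinitratonickelate(II)

The 1 sodium counter-ion carries a total charge of +1, so each complex ion is 1−.
Ligand charges: 1×glycinato (-1 each), 2×nitrato (-1 each); total -3. So Ni + (-3) = 1−, giving Ni = +2.
Ligands are named alphabetically: glycinato before nitrato.
The complex ion is anionic, so nickel takes the -ate form nickelate(II).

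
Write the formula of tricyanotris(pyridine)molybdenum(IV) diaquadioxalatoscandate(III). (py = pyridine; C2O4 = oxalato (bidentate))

Cation [Mo…]: ligand charges -3, Mo(IV) ⇒ ion charge 1+.
Anion [Sc…]: ligand charges -4, Sc(III) ⇒ ion charge 1−.
One 1+ cation balances one 1− anion.

[Mo(CN)3(py)3][Sc(C2O4)2(H2O)2]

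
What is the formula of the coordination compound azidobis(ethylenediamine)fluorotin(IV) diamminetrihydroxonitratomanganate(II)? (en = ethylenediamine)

Cation [Sn…]: ligand charges -2, Sn(IV) ⇒ ion charge 2+.
Anion [Mn…]: ligand charges -4, Mn(II) ⇒ ion charge 2−.
One 2+ cation balances one 2− anion.

[Sn(en)2F(N3)][Mn(NH3)2(NO3)(OH)3]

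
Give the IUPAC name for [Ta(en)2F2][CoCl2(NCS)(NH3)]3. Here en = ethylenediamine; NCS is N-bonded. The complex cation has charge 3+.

The complex cation is given as 3+; its ligand charges sum to -2, so Ta = +5.
With 3 anions per cation, each anion must be 3/3 = 1−.
Anion: ligand charges sum to -3; for the ion to be 1−, Co = +2.

bis(ethylenediamine)difluorotantalum(V) amminedichloroisothiocyanatocobaltate(II)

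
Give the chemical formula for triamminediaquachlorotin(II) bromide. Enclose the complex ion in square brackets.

[SnCl(H2O)2(NH3)3]Br

Ligands: 2 aqua (H2O, neutral), 1 chloro (Cl, -1), 3 ammine (NH3, neutral). Ligand charge sum = -1.
Charge balance with bromide (-1) requires 1 complex ion per 1 bromide.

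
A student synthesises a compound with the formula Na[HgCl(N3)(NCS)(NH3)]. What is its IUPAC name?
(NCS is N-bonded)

The 1 sodium counter-ion carries a total charge of +1, so each complex ion is 1−.
Ligand charges: 1×chloro (-1 each), 1×isothiocyanato (-1 each), 1×azido (-1 each), 1×ammine (neutral); total -3. So Hg + (-3) = 1−, giving Hg = +2.
Ligands are named alphabetically: ammine before azido before chloro before isothiocyanato.
The complex ion is anionic, so mercury takes the -ate form mercurate(II).

sodium ammineazidochloroisothiocyanatomercurate(II)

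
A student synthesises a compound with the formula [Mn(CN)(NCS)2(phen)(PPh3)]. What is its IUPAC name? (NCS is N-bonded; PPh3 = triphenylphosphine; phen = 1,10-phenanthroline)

cyanodiisothiocyanato(1,10-phenanthroline)(triphenylphosphine)manganese(III)

There is no counter-ion, so the complex is neutral overall.
Ligand charges: 1×cyano (-1 each), 2×isothiocyanato (-1 each), 1×triphenylphosphine (neutral), 1×1,10-phenanthroline (neutral); total -3. So Mn + (-3) = 0, giving Mn = +3.
Ligands are named alphabetically: cyano before isothiocyanato before phenanthroline before triphenylphosphine.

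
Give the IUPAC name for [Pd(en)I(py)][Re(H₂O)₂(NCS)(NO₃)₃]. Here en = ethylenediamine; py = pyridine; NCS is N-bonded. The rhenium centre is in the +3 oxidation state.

Re is given as +3; the anion's ligand charges sum to -4, so the complex anion is 1−.
A 1:1 salt means the cation carries the equal and opposite charge, 1+.
Cation: ligand charges sum to -1; for the ion to be 1+, Pd = +2.

(ethylenediamine)iodo(pyridine)palladium(II) diaquaisothiocyanatotrinitratorhenate(III)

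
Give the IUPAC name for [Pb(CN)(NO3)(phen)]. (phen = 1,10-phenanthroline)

There is no counter-ion, so the complex is neutral overall.
Ligand charges: 1×1,10-phenanthroline (neutral), 1×cyano (-1 each), 1×nitrato (-1 each); total -2. So Pb + (-2) = 0, giving Pb = +2.
Ligands are named alphabetically: cyano before nitrato before phenanthroline.

cyanonitrato(1,10-phenanthroline)lead(II)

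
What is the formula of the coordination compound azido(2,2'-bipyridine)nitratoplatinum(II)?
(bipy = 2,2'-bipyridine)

[Pt(bipy)(N3)(NO3)]

Ligands: 1 azido (N3, -1), 1 nitrato (NO3, -1), 1 2,2'-bipyridine (bipy, neutral). Ligand charge sum = -2.
With Pt in oxidation state +2, the complex ion is [Pt...].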